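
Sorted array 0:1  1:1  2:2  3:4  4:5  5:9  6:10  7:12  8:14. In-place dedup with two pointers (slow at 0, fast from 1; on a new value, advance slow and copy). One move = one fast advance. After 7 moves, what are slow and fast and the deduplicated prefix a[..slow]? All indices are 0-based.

slow=6, fast=8, prefix=[1, 2, 4, 5, 9, 10, 12]

slow=0 fast=1: a[fast]=1=a[slow] dup, fast++
slow=0 fast=2: a[fast]=2≠a[slow]=1 write a[1]=2, slow++,fast++
slow=1 fast=3: a[fast]=4≠a[slow]=2 write a[2]=4, slow++,fast++
slow=2 fast=4: a[fast]=5≠a[slow]=4 write a[3]=5, slow++,fast++
slow=3 fast=5: a[fast]=9≠a[slow]=5 write a[4]=9, slow++,fast++
slow=4 fast=6: a[fast]=10≠a[slow]=9 write a[5]=10, slow++,fast++
slow=5 fast=7: a[fast]=12≠a[slow]=10 write a[6]=12, slow++,fast++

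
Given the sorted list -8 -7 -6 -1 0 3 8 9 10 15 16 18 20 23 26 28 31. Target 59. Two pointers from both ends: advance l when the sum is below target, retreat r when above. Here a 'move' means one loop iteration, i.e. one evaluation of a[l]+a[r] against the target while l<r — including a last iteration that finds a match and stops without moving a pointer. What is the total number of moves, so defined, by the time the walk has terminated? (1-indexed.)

16 moves

[1,17] -8+31=23 <59 → l++
[2,17] -7+31=24 <59 → l++
[3,17] -6+31=25 <59 → l++
[4,17] -1+31=30 <59 → l++
[5,17] 0+31=31 <59 → l++
[6,17] 3+31=34 <59 → l++
[7,17] 8+31=39 <59 → l++
[8,17] 9+31=40 <59 → l++
[9,17] 10+31=41 <59 → l++
[10,17] 15+31=46 <59 → l++
[11,17] 16+31=47 <59 → l++
[12,17] 18+31=49 <59 → l++
[13,17] 20+31=51 <59 → l++
[14,17] 23+31=54 <59 → l++
[15,17] 26+31=57 <59 → l++
[16,17] 28+31=59 → found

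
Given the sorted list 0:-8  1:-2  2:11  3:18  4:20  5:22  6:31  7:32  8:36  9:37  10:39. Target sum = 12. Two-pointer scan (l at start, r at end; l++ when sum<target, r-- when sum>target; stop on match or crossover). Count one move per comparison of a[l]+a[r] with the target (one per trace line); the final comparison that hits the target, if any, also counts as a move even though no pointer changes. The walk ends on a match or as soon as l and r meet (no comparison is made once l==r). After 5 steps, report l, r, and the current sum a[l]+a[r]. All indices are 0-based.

l=0 r=10: -8+39=31 >12, r--
l=0 r=9: -8+37=29 >12, r--
l=0 r=8: -8+36=28 >12, r--
l=0 r=7: -8+32=24 >12, r--
l=0 r=6: -8+31=23 >12, r--

l=0, r=5, sum=14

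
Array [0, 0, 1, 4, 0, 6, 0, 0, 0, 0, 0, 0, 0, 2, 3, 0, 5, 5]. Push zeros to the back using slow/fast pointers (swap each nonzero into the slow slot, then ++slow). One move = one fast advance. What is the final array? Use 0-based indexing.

slow=0 fast=0: a[fast]=0, fast++
slow=0 fast=1: a[fast]=0, fast++
slow=0 fast=2: a[fast]=1≠0 swap→a[0]=1, slow++,fast++
slow=1 fast=3: a[fast]=4≠0 swap→a[1]=4, slow++,fast++
slow=2 fast=4: a[fast]=0, fast++
slow=2 fast=5: a[fast]=6≠0 swap→a[2]=6, slow++,fast++
slow=3 fast=6: a[fast]=0, fast++
slow=3 fast=7: a[fast]=0, fast++
slow=3 fast=8: a[fast]=0, fast++
slow=3 fast=9: a[fast]=0, fast++
slow=3 fast=10: a[fast]=0, fast++
slow=3 fast=11: a[fast]=0, fast++
slow=3 fast=12: a[fast]=0, fast++
slow=3 fast=13: a[fast]=2≠0 swap→a[3]=2, slow++,fast++
slow=4 fast=14: a[fast]=3≠0 swap→a[4]=3, slow++,fast++
slow=5 fast=15: a[fast]=0, fast++
slow=5 fast=16: a[fast]=5≠0 swap→a[5]=5, slow++,fast++
slow=6 fast=17: a[fast]=5≠0 swap→a[6]=5, slow++,fast++

[1, 4, 6, 2, 3, 5, 5, 0, 0, 0, 0, 0, 0, 0, 0, 0, 0, 0]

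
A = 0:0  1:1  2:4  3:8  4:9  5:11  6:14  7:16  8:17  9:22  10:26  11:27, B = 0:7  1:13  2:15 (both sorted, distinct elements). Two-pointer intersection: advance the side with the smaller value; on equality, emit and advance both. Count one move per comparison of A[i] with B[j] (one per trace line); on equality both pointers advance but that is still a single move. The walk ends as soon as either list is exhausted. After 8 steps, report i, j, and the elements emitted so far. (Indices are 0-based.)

i=6, j=2, emitted=[]

[i=0,j=0] 0<7 → i++
[i=1,j=0] 1<7 → i++
[i=2,j=0] 4<7 → i++
[i=3,j=0] 8>7 → j++
[i=3,j=1] 8<13 → i++
[i=4,j=1] 9<13 → i++
[i=5,j=1] 11<13 → i++
[i=6,j=1] 14>13 → j++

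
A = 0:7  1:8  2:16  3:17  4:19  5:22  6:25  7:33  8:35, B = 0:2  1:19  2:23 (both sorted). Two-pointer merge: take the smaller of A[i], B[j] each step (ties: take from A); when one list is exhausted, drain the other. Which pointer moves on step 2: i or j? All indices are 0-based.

[i=0,j=0] A[i]=7>B[j]=2 take 2 → j++
[i=0,j=1] A[i]=7<=B[j]=19 take 7 → i++

i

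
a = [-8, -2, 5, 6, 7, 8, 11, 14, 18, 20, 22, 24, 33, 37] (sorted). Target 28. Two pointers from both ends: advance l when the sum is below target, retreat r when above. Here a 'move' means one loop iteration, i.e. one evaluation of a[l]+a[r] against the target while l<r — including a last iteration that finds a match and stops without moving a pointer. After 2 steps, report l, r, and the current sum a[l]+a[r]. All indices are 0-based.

l=0 r=13: -8+37=29 >28, r--
l=0 r=12: -8+33=25 <28, l++

l=1, r=12, sum=31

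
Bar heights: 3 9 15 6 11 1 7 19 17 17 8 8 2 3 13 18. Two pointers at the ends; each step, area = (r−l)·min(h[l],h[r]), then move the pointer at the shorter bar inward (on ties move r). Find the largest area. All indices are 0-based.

l=0 r=15: min(3,18)*15=45 best=45 *, l++
l=1 r=15: min(9,18)*14=126 best=126 *, l++
l=2 r=15: min(15,18)*13=195 best=195 *, l++
l=3 r=15: min(6,18)*12=72 best=195, l++
l=4 r=15: min(11,18)*11=121 best=195, l++
l=5 r=15: min(1,18)*10=10 best=195, l++
l=6 r=15: min(7,18)*9=63 best=195, l++
l=7 r=15: min(19,18)*8=144 best=195, r--
l=7 r=14: min(19,13)*7=91 best=195, r--
l=7 r=13: min(19,3)*6=18 best=195, r--
l=7 r=12: min(19,2)*5=10 best=195, r--
l=7 r=11: min(19,8)*4=32 best=195, r--
l=7 r=10: min(19,8)*3=24 best=195, r--
l=7 r=9: min(19,17)*2=34 best=195, r--
l=7 r=8: min(19,17)*1=17 best=195, r--

max area = 195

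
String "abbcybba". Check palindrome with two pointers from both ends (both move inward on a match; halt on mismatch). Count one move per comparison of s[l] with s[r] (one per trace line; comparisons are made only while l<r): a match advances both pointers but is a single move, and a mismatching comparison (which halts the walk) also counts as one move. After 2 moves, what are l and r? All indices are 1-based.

l=3, r=6

l=1 r=8: 'a'=='a', l++,r--
l=2 r=7: 'b'=='b', l++,r--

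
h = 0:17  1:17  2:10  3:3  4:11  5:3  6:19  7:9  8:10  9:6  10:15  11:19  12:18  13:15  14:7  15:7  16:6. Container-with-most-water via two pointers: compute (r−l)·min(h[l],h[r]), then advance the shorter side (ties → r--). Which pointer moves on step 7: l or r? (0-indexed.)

l

[0,16] min(17,6)*16=96 best=96 * → r--
[0,15] min(17,7)*15=105 best=105 * → r--
[0,14] min(17,7)*14=98 best=105 → r--
[0,13] min(17,15)*13=195 best=195 * → r--
[0,12] min(17,18)*12=204 best=204 * → l++
[1,12] min(17,18)*11=187 best=204 → l++
[2,12] min(10,18)*10=100 best=204 → l++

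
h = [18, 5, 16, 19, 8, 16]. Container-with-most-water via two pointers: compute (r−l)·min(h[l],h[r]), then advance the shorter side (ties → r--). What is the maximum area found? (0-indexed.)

[0,5] min(18,16)*5=80 best=80 * → r--
[0,4] min(18,8)*4=32 best=80 → r--
[0,3] min(18,19)*3=54 best=80 → l++
[1,3] min(5,19)*2=10 best=80 → l++
[2,3] min(16,19)*1=16 best=80 → l++

max area = 80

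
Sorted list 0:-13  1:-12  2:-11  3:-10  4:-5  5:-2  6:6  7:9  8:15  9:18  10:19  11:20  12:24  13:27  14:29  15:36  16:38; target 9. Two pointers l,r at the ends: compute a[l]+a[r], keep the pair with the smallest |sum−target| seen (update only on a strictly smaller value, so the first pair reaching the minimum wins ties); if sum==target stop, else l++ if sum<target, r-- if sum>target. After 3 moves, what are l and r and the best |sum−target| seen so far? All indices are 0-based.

l=0 r=16: -13+38=25 d=16 *, r--
l=0 r=15: -13+36=23 d=14 *, r--
l=0 r=14: -13+29=16 d=7 *, r--

l=0, r=13, best |Δ|=7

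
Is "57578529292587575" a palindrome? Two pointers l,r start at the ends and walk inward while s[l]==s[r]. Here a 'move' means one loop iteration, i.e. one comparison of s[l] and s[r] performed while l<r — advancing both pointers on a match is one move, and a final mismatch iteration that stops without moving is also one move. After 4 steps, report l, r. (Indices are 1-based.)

[1,17] '5'=='5' → l++,r--
[2,16] '7'=='7' → l++,r--
[3,15] '5'=='5' → l++,r--
[4,14] '7'=='7' → l++,r--

l=5, r=13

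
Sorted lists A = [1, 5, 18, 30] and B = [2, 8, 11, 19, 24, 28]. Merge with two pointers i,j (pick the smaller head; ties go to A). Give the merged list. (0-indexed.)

i=0 j=0: A[i]=1<=B[j]=2 take 1, i++
i=1 j=0: A[i]=5>B[j]=2 take 2, j++
i=1 j=1: A[i]=5<=B[j]=8 take 5, i++
i=2 j=1: A[i]=18>B[j]=8 take 8, j++
i=2 j=2: A[i]=18>B[j]=11 take 11, j++
i=2 j=3: A[i]=18<=B[j]=19 take 18, i++
i=3 j=3: A[i]=30>B[j]=19 take 19, j++
i=3 j=4: A[i]=30>B[j]=24 take 24, j++
i=3 j=5: A[i]=30>B[j]=28 take 28, j++
i=3 j=6: B done, take A[i]=30, i++

[1, 2, 5, 8, 11, 18, 19, 24, 28, 30]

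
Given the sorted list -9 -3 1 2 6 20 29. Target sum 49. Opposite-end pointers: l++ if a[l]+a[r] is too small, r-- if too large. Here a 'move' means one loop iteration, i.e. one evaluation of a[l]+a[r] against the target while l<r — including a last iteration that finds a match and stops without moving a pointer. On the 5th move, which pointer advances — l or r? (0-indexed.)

l

[0,6] -9+29=20 <49 → l++
[1,6] -3+29=26 <49 → l++
[2,6] 1+29=30 <49 → l++
[3,6] 2+29=31 <49 → l++
[4,6] 6+29=35 <49 → l++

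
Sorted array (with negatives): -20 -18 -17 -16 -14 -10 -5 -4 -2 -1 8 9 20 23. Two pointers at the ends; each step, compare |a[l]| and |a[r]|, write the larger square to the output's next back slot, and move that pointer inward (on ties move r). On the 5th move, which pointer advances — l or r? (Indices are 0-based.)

l

l=0 r=13: |-20|<=|23| out[13]=529, r--
l=0 r=12: |-20|<=|20| out[12]=400, r--
l=0 r=11: |-20|>|9| out[11]=400, l++
l=1 r=11: |-18|>|9| out[10]=324, l++
l=2 r=11: |-17|>|9| out[9]=289, l++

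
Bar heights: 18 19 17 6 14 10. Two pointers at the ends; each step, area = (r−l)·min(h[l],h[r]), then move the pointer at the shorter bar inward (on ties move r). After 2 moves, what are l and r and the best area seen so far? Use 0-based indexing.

l=0, r=3, best area=56

l=0 r=5: min(18,10)*5=50 best=50 *, r--
l=0 r=4: min(18,14)*4=56 best=56 *, r--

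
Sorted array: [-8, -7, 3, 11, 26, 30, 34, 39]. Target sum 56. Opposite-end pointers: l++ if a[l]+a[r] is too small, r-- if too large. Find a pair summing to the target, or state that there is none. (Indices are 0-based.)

(26, 30)

l=0 r=7: -8+39=31 <56, l++
l=1 r=7: -7+39=32 <56, l++
l=2 r=7: 3+39=42 <56, l++
l=3 r=7: 11+39=50 <56, l++
l=4 r=7: 26+39=65 >56, r--
l=4 r=6: 26+34=60 >56, r--
l=4 r=5: 26+30=56, found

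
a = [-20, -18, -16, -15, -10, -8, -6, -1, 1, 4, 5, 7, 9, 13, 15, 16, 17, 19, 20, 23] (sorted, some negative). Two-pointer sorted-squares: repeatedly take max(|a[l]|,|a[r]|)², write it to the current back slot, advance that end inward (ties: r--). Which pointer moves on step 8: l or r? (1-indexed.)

l=1 r=20: |-20|<=|23| out[20]=529, r--
l=1 r=19: |-20|<=|20| out[19]=400, r--
l=1 r=18: |-20|>|19| out[18]=400, l++
l=2 r=18: |-18|<=|19| out[17]=361, r--
l=2 r=17: |-18|>|17| out[16]=324, l++
l=3 r=17: |-16|<=|17| out[15]=289, r--
l=3 r=16: |-16|<=|16| out[14]=256, r--
l=3 r=15: |-16|>|15| out[13]=256, l++

l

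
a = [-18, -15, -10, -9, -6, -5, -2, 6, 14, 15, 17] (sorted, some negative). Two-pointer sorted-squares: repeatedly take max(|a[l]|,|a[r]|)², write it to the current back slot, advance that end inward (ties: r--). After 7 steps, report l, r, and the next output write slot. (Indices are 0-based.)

l=4, r=7, next write slot=3

l=0 r=10: |-18|>|17| out[10]=324, l++
l=1 r=10: |-15|<=|17| out[9]=289, r--
l=1 r=9: |-15|<=|15| out[8]=225, r--
l=1 r=8: |-15|>|14| out[7]=225, l++
l=2 r=8: |-10|<=|14| out[6]=196, r--
l=2 r=7: |-10|>|6| out[5]=100, l++
l=3 r=7: |-9|>|6| out[4]=81, l++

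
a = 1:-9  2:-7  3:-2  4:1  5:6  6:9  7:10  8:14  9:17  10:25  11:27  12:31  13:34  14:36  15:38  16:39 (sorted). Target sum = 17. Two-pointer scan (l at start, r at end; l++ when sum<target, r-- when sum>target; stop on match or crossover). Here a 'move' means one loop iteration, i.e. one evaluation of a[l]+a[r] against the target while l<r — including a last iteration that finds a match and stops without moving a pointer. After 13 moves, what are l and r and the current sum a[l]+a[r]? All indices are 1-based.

l=5, r=7, sum=16

[1,16] -9+39=30 >17 → r--
[1,15] -9+38=29 >17 → r--
[1,14] -9+36=27 >17 → r--
[1,13] -9+34=25 >17 → r--
[1,12] -9+31=22 >17 → r--
[1,11] -9+27=18 >17 → r--
[1,10] -9+25=16 <17 → l++
[2,10] -7+25=18 >17 → r--
[2,9] -7+17=10 <17 → l++
[3,9] -2+17=15 <17 → l++
[4,9] 1+17=18 >17 → r--
[4,8] 1+14=15 <17 → l++
[5,8] 6+14=20 >17 → r--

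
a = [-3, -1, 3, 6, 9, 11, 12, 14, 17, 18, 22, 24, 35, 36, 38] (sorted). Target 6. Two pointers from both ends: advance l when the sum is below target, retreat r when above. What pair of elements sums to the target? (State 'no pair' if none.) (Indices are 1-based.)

[1,15] -3+38=35 >6 → r--
[1,14] -3+36=33 >6 → r--
[1,13] -3+35=32 >6 → r--
[1,12] -3+24=21 >6 → r--
[1,11] -3+22=19 >6 → r--
[1,10] -3+18=15 >6 → r--
[1,9] -3+17=14 >6 → r--
[1,8] -3+14=11 >6 → r--
[1,7] -3+12=9 >6 → r--
[1,6] -3+11=8 >6 → r--
[1,5] -3+9=6 → found

(-3, 9)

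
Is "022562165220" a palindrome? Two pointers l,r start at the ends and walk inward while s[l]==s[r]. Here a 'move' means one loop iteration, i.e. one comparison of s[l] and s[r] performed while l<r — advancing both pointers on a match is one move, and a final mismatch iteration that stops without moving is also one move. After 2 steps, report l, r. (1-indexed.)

l=3, r=10

[1,12] '0'=='0' → l++,r--
[2,11] '2'=='2' → l++,r--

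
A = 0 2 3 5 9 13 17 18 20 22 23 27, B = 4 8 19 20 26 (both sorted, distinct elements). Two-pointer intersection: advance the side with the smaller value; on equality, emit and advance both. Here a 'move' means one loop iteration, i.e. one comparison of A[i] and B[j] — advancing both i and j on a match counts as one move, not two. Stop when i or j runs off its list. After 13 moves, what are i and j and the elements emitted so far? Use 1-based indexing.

i=11, j=5, emitted=[20]

i=1 j=1: 0<4, i++
i=2 j=1: 2<4, i++
i=3 j=1: 3<4, i++
i=4 j=1: 5>4, j++
i=4 j=2: 5<8, i++
i=5 j=2: 9>8, j++
i=5 j=3: 9<19, i++
i=6 j=3: 13<19, i++
i=7 j=3: 17<19, i++
i=8 j=3: 18<19, i++
i=9 j=3: 20>19, j++
i=9 j=4: 20==20 emit, i++,j++
i=10 j=5: 22<26, i++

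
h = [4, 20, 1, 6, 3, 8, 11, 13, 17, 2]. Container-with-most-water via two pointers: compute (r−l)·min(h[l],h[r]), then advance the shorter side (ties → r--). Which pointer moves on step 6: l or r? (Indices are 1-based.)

l=1 r=10: min(4,2)*9=18 best=18 *, r--
l=1 r=9: min(4,17)*8=32 best=32 *, l++
l=2 r=9: min(20,17)*7=119 best=119 *, r--
l=2 r=8: min(20,13)*6=78 best=119, r--
l=2 r=7: min(20,11)*5=55 best=119, r--
l=2 r=6: min(20,8)*4=32 best=119, r--

r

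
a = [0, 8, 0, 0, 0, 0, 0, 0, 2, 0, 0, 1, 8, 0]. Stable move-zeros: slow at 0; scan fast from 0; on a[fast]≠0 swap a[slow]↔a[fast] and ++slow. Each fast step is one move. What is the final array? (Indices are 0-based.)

(s=0,f=0) a[fast]=0 → fast++
(s=0,f=1) a[fast]=8≠0 swap→a[0]=8 → slow++,fast++
(s=1,f=2) a[fast]=0 → fast++
(s=1,f=3) a[fast]=0 → fast++
(s=1,f=4) a[fast]=0 → fast++
(s=1,f=5) a[fast]=0 → fast++
(s=1,f=6) a[fast]=0 → fast++
(s=1,f=7) a[fast]=0 → fast++
(s=1,f=8) a[fast]=2≠0 swap→a[1]=2 → slow++,fast++
(s=2,f=9) a[fast]=0 → fast++
(s=2,f=10) a[fast]=0 → fast++
(s=2,f=11) a[fast]=1≠0 swap→a[2]=1 → slow++,fast++
(s=3,f=12) a[fast]=8≠0 swap→a[3]=8 → slow++,fast++
(s=4,f=13) a[fast]=0 → fast++

[8, 2, 1, 8, 0, 0, 0, 0, 0, 0, 0, 0, 0, 0]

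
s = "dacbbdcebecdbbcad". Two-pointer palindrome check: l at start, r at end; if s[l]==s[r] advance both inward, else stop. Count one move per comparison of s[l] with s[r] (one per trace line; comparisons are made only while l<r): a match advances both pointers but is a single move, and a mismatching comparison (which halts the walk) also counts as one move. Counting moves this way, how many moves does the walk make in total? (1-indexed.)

8 moves

[1,17] 'd'=='d' → l++,r--
[2,16] 'a'=='a' → l++,r--
[3,15] 'c'=='c' → l++,r--
[4,14] 'b'=='b' → l++,r--
[5,13] 'b'=='b' → l++,r--
[6,12] 'd'=='d' → l++,r--
[7,11] 'c'=='c' → l++,r--
[8,10] 'e'=='e' → l++,r--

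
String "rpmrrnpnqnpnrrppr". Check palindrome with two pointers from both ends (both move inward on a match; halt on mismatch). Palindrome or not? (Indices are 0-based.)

[0,16] 'r'=='r' → l++,r--
[1,15] 'p'=='p' → l++,r--
[2,14] 'm'!='p' → stop

not a palindrome (mismatch at 2,14)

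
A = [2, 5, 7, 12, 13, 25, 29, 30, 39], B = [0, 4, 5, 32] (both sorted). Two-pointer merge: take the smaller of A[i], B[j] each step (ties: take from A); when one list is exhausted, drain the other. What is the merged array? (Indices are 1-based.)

[i=1,j=1] A[i]=2>B[j]=0 take 0 → j++
[i=1,j=2] A[i]=2<=B[j]=4 take 2 → i++
[i=2,j=2] A[i]=5>B[j]=4 take 4 → j++
[i=2,j=3] A[i]=5<=B[j]=5 take 5 → i++
[i=3,j=3] A[i]=7>B[j]=5 take 5 → j++
[i=3,j=4] A[i]=7<=B[j]=32 take 7 → i++
[i=4,j=4] A[i]=12<=B[j]=32 take 12 → i++
[i=5,j=4] A[i]=13<=B[j]=32 take 13 → i++
[i=6,j=4] A[i]=25<=B[j]=32 take 25 → i++
[i=7,j=4] A[i]=29<=B[j]=32 take 29 → i++
[i=8,j=4] A[i]=30<=B[j]=32 take 30 → i++
[i=9,j=4] A[i]=39>B[j]=32 take 32 → j++
[i=9,j=5] B done, take A[i]=39 → i++

[0, 2, 4, 5, 5, 7, 12, 13, 25, 29, 30, 32, 39]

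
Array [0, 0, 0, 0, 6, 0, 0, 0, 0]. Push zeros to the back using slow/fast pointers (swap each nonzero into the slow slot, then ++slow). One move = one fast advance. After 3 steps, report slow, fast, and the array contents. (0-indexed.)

(s=0,f=0) a[fast]=0 → fast++
(s=0,f=1) a[fast]=0 → fast++
(s=0,f=2) a[fast]=0 → fast++

slow=0, fast=3, a=[0, 0, 0, 0, 6, 0, 0, 0, 0]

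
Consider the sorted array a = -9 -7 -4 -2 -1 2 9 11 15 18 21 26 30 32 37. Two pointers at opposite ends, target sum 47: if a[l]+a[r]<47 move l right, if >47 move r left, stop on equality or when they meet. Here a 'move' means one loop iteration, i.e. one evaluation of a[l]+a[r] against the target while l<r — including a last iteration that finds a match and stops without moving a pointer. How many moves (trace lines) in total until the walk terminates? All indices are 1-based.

[1,15] -9+37=28 <47 → l++
[2,15] -7+37=30 <47 → l++
[3,15] -4+37=33 <47 → l++
[4,15] -2+37=35 <47 → l++
[5,15] -1+37=36 <47 → l++
[6,15] 2+37=39 <47 → l++
[7,15] 9+37=46 <47 → l++
[8,15] 11+37=48 >47 → r--
[8,14] 11+32=43 <47 → l++
[9,14] 15+32=47 → found

10 moves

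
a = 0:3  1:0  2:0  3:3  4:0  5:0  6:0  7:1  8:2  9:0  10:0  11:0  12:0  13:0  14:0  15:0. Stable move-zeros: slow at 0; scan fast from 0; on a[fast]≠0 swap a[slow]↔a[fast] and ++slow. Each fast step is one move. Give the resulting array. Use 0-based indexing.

[3, 3, 1, 2, 0, 0, 0, 0, 0, 0, 0, 0, 0, 0, 0, 0]

slow=0 fast=0: a[fast]=3≠0 swap→a[0]=3, slow++,fast++
slow=1 fast=1: a[fast]=0, fast++
slow=1 fast=2: a[fast]=0, fast++
slow=1 fast=3: a[fast]=3≠0 swap→a[1]=3, slow++,fast++
slow=2 fast=4: a[fast]=0, fast++
slow=2 fast=5: a[fast]=0, fast++
slow=2 fast=6: a[fast]=0, fast++
slow=2 fast=7: a[fast]=1≠0 swap→a[2]=1, slow++,fast++
slow=3 fast=8: a[fast]=2≠0 swap→a[3]=2, slow++,fast++
slow=4 fast=9: a[fast]=0, fast++
slow=4 fast=10: a[fast]=0, fast++
slow=4 fast=11: a[fast]=0, fast++
slow=4 fast=12: a[fast]=0, fast++
slow=4 fast=13: a[fast]=0, fast++
slow=4 fast=14: a[fast]=0, fast++
slow=4 fast=15: a[fast]=0, fast++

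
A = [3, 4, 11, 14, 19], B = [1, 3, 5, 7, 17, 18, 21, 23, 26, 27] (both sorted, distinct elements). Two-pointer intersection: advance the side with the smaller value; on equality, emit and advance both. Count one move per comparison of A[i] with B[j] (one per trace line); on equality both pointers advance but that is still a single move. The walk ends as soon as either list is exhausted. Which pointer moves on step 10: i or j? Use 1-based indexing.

[i=1,j=1] 3>1 → j++
[i=1,j=2] 3==3 emit → i++,j++
[i=2,j=3] 4<5 → i++
[i=3,j=3] 11>5 → j++
[i=3,j=4] 11>7 → j++
[i=3,j=5] 11<17 → i++
[i=4,j=5] 14<17 → i++
[i=5,j=5] 19>17 → j++
[i=5,j=6] 19>18 → j++
[i=5,j=7] 19<21 → i++

i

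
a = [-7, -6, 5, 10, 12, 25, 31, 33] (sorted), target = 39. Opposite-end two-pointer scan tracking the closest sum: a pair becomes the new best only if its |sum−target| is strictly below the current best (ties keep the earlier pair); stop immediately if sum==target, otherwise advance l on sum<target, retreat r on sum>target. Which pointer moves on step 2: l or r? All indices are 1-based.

l

l=1 r=8: -7+33=26 d=13 *, l++
l=2 r=8: -6+33=27 d=12 *, l++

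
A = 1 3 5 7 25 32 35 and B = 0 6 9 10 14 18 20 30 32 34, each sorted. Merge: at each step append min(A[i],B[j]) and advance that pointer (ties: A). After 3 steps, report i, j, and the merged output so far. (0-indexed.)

i=0 j=0: A[i]=1>B[j]=0 take 0, j++
i=0 j=1: A[i]=1<=B[j]=6 take 1, i++
i=1 j=1: A[i]=3<=B[j]=6 take 3, i++

i=2, j=1, merged so far=[0, 1, 3]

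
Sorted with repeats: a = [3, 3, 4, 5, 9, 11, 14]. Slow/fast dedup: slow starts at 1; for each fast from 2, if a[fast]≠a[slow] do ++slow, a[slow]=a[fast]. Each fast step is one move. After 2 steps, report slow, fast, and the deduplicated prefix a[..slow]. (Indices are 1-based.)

slow=2, fast=4, prefix=[3, 4]

(s=1,f=2) a[fast]=3=a[slow] dup → fast++
(s=1,f=3) a[fast]=4≠a[slow]=3 write a[2]=4 → slow++,fast++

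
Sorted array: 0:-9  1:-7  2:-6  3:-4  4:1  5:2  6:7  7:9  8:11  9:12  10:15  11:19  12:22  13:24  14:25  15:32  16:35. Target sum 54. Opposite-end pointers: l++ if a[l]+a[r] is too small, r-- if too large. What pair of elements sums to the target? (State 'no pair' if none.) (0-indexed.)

(19, 35)

l=0 r=16: -9+35=26 <54, l++
l=1 r=16: -7+35=28 <54, l++
l=2 r=16: -6+35=29 <54, l++
l=3 r=16: -4+35=31 <54, l++
l=4 r=16: 1+35=36 <54, l++
l=5 r=16: 2+35=37 <54, l++
l=6 r=16: 7+35=42 <54, l++
l=7 r=16: 9+35=44 <54, l++
l=8 r=16: 11+35=46 <54, l++
l=9 r=16: 12+35=47 <54, l++
l=10 r=16: 15+35=50 <54, l++
l=11 r=16: 19+35=54, found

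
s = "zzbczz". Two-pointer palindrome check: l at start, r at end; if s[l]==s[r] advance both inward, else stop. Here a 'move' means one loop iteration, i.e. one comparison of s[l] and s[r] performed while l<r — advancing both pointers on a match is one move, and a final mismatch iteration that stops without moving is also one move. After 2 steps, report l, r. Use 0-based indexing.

[0,5] 'z'=='z' → l++,r--
[1,4] 'z'=='z' → l++,r--

l=2, r=3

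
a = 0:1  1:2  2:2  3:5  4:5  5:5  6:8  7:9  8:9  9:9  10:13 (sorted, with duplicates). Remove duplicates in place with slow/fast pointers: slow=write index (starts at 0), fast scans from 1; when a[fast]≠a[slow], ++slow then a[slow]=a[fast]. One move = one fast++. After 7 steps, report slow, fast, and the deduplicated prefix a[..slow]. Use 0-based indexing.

slow=4, fast=8, prefix=[1, 2, 5, 8, 9]

(s=0,f=1) a[fast]=2≠a[slow]=1 write a[1]=2 → slow++,fast++
(s=1,f=2) a[fast]=2=a[slow] dup → fast++
(s=1,f=3) a[fast]=5≠a[slow]=2 write a[2]=5 → slow++,fast++
(s=2,f=4) a[fast]=5=a[slow] dup → fast++
(s=2,f=5) a[fast]=5=a[slow] dup → fast++
(s=2,f=6) a[fast]=8≠a[slow]=5 write a[3]=8 → slow++,fast++
(s=3,f=7) a[fast]=9≠a[slow]=8 write a[4]=9 → slow++,fast++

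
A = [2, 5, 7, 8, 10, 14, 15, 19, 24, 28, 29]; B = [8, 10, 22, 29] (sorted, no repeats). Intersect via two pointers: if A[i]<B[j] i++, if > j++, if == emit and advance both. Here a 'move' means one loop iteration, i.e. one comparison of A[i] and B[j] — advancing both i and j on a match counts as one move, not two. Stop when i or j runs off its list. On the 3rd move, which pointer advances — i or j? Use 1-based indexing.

i

i=1 j=1: 2<8, i++
i=2 j=1: 5<8, i++
i=3 j=1: 7<8, i++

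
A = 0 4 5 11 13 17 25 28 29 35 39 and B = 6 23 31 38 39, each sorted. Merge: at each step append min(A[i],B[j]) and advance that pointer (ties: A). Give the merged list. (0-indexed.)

[i=0,j=0] A[i]=0<=B[j]=6 take 0 → i++
[i=1,j=0] A[i]=4<=B[j]=6 take 4 → i++
[i=2,j=0] A[i]=5<=B[j]=6 take 5 → i++
[i=3,j=0] A[i]=11>B[j]=6 take 6 → j++
[i=3,j=1] A[i]=11<=B[j]=23 take 11 → i++
[i=4,j=1] A[i]=13<=B[j]=23 take 13 → i++
[i=5,j=1] A[i]=17<=B[j]=23 take 17 → i++
[i=6,j=1] A[i]=25>B[j]=23 take 23 → j++
[i=6,j=2] A[i]=25<=B[j]=31 take 25 → i++
[i=7,j=2] A[i]=28<=B[j]=31 take 28 → i++
[i=8,j=2] A[i]=29<=B[j]=31 take 29 → i++
[i=9,j=2] A[i]=35>B[j]=31 take 31 → j++
[i=9,j=3] A[i]=35<=B[j]=38 take 35 → i++
[i=10,j=3] A[i]=39>B[j]=38 take 38 → j++
[i=10,j=4] A[i]=39<=B[j]=39 take 39 → i++
[i=11,j=4] A done, take B[j]=39 → j++

[0, 4, 5, 6, 11, 13, 17, 23, 25, 28, 29, 31, 35, 38, 39, 39]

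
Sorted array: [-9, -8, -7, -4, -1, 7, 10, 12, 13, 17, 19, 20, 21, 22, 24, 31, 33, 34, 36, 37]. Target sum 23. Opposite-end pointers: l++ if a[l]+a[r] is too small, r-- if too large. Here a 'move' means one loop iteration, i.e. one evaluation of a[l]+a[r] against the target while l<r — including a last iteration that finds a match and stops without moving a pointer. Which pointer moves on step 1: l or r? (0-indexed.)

r

[0,19] -9+37=28 >23 → r--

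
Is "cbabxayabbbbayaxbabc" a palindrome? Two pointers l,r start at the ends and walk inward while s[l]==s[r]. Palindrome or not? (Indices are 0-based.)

l=0 r=19: 'c'=='c', l++,r--
l=1 r=18: 'b'=='b', l++,r--
l=2 r=17: 'a'=='a', l++,r--
l=3 r=16: 'b'=='b', l++,r--
l=4 r=15: 'x'=='x', l++,r--
l=5 r=14: 'a'=='a', l++,r--
l=6 r=13: 'y'=='y', l++,r--
l=7 r=12: 'a'=='a', l++,r--
l=8 r=11: 'b'=='b', l++,r--
l=9 r=10: 'b'=='b', l++,r--

palindrome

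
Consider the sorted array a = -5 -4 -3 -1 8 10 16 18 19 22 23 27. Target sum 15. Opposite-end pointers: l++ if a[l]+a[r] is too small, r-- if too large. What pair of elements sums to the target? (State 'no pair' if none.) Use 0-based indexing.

l=0 r=11: -5+27=22 >15, r--
l=0 r=10: -5+23=18 >15, r--
l=0 r=9: -5+22=17 >15, r--
l=0 r=8: -5+19=14 <15, l++
l=1 r=8: -4+19=15, found

(-4, 19)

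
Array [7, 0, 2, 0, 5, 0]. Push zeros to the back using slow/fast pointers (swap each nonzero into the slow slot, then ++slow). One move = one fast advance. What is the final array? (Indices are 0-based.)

(s=0,f=0) a[fast]=7≠0 swap→a[0]=7 → slow++,fast++
(s=1,f=1) a[fast]=0 → fast++
(s=1,f=2) a[fast]=2≠0 swap→a[1]=2 → slow++,fast++
(s=2,f=3) a[fast]=0 → fast++
(s=2,f=4) a[fast]=5≠0 swap→a[2]=5 → slow++,fast++
(s=3,f=5) a[fast]=0 → fast++

[7, 2, 5, 0, 0, 0]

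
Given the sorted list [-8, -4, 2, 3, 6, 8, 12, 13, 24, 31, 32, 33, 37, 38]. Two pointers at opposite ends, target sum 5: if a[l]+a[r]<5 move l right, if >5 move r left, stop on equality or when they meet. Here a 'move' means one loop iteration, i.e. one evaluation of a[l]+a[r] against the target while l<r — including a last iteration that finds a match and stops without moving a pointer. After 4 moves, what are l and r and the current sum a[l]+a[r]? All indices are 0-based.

l=0, r=9, sum=23

[0,13] -8+38=30 >5 → r--
[0,12] -8+37=29 >5 → r--
[0,11] -8+33=25 >5 → r--
[0,10] -8+32=24 >5 → r--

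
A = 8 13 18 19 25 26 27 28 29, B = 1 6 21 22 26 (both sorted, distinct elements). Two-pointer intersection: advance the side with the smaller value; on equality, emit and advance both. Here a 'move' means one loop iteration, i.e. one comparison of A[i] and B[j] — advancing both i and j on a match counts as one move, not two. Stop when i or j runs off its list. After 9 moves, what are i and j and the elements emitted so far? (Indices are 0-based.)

[i=0,j=0] 8>1 → j++
[i=0,j=1] 8>6 → j++
[i=0,j=2] 8<21 → i++
[i=1,j=2] 13<21 → i++
[i=2,j=2] 18<21 → i++
[i=3,j=2] 19<21 → i++
[i=4,j=2] 25>21 → j++
[i=4,j=3] 25>22 → j++
[i=4,j=4] 25<26 → i++

i=5, j=4, emitted=[]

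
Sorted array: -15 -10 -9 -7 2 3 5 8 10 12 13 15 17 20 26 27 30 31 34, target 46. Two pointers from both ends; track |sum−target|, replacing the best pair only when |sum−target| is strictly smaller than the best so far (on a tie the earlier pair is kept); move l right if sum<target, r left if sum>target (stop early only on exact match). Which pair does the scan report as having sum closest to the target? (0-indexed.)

pair (12, 34) with sum 46 (|Δ|=0)

l=0 r=18: -15+34=19 d=27 *, l++
l=1 r=18: -10+34=24 d=22 *, l++
l=2 r=18: -9+34=25 d=21 *, l++
l=3 r=18: -7+34=27 d=19 *, l++
l=4 r=18: 2+34=36 d=10 *, l++
l=5 r=18: 3+34=37 d=9 *, l++
l=6 r=18: 5+34=39 d=7 *, l++
l=7 r=18: 8+34=42 d=4 *, l++
l=8 r=18: 10+34=44 d=2 *, l++
l=9 r=18: 12+34=46 d=0 *, stop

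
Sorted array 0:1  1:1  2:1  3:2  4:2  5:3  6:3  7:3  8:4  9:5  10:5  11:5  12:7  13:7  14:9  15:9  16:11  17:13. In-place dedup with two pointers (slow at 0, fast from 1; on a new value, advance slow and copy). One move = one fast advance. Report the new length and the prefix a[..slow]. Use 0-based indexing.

slow=0 fast=1: a[fast]=1=a[slow] dup, fast++
slow=0 fast=2: a[fast]=1=a[slow] dup, fast++
slow=0 fast=3: a[fast]=2≠a[slow]=1 write a[1]=2, slow++,fast++
slow=1 fast=4: a[fast]=2=a[slow] dup, fast++
slow=1 fast=5: a[fast]=3≠a[slow]=2 write a[2]=3, slow++,fast++
slow=2 fast=6: a[fast]=3=a[slow] dup, fast++
slow=2 fast=7: a[fast]=3=a[slow] dup, fast++
slow=2 fast=8: a[fast]=4≠a[slow]=3 write a[3]=4, slow++,fast++
slow=3 fast=9: a[fast]=5≠a[slow]=4 write a[4]=5, slow++,fast++
slow=4 fast=10: a[fast]=5=a[slow] dup, fast++
slow=4 fast=11: a[fast]=5=a[slow] dup, fast++
slow=4 fast=12: a[fast]=7≠a[slow]=5 write a[5]=7, slow++,fast++
slow=5 fast=13: a[fast]=7=a[slow] dup, fast++
slow=5 fast=14: a[fast]=9≠a[slow]=7 write a[6]=9, slow++,fast++
slow=6 fast=15: a[fast]=9=a[slow] dup, fast++
slow=6 fast=16: a[fast]=11≠a[slow]=9 write a[7]=11, slow++,fast++
slow=7 fast=17: a[fast]=13≠a[slow]=11 write a[8]=13, slow++,fast++

length 9; prefix = [1, 2, 3, 4, 5, 7, 9, 11, 13]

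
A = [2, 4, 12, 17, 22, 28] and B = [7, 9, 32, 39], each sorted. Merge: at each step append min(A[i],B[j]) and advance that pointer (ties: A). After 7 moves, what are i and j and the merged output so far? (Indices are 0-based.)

i=0 j=0: A[i]=2<=B[j]=7 take 2, i++
i=1 j=0: A[i]=4<=B[j]=7 take 4, i++
i=2 j=0: A[i]=12>B[j]=7 take 7, j++
i=2 j=1: A[i]=12>B[j]=9 take 9, j++
i=2 j=2: A[i]=12<=B[j]=32 take 12, i++
i=3 j=2: A[i]=17<=B[j]=32 take 17, i++
i=4 j=2: A[i]=22<=B[j]=32 take 22, i++

i=5, j=2, merged so far=[2, 4, 7, 9, 12, 17, 22]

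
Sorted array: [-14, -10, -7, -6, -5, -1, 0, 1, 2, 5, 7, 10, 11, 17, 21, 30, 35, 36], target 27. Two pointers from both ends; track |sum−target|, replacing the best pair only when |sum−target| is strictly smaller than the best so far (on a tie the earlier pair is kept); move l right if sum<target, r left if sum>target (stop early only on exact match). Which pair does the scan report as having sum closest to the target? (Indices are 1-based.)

pair (10, 17) with sum 27 (|Δ|=0)

l=1 r=18: -14+36=22 d=5 *, l++
l=2 r=18: -10+36=26 d=1 *, l++
l=3 r=18: -7+36=29 d=2, r--
l=3 r=17: -7+35=28 d=1, r--
l=3 r=16: -7+30=23 d=4, l++
l=4 r=16: -6+30=24 d=3, l++
l=5 r=16: -5+30=25 d=2, l++
l=6 r=16: -1+30=29 d=2, r--
l=6 r=15: -1+21=20 d=7, l++
l=7 r=15: 0+21=21 d=6, l++
l=8 r=15: 1+21=22 d=5, l++
l=9 r=15: 2+21=23 d=4, l++
l=10 r=15: 5+21=26 d=1, l++
l=11 r=15: 7+21=28 d=1, r--
l=11 r=14: 7+17=24 d=3, l++
l=12 r=14: 10+17=27 d=0 *, stop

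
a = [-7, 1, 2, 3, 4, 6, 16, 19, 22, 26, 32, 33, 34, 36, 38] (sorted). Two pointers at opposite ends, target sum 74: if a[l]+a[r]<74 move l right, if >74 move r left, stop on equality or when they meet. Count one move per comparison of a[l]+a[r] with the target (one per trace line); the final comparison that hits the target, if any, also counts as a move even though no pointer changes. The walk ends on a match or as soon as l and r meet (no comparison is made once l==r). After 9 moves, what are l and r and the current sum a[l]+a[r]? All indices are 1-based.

[1,15] -7+38=31 <74 → l++
[2,15] 1+38=39 <74 → l++
[3,15] 2+38=40 <74 → l++
[4,15] 3+38=41 <74 → l++
[5,15] 4+38=42 <74 → l++
[6,15] 6+38=44 <74 → l++
[7,15] 16+38=54 <74 → l++
[8,15] 19+38=57 <74 → l++
[9,15] 22+38=60 <74 → l++

l=10, r=15, sum=64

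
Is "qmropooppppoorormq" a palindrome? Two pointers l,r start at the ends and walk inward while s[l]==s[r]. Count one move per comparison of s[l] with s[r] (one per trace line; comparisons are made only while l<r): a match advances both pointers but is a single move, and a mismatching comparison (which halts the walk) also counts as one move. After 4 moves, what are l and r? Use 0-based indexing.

l=4, r=13

[0,17] 'q'=='q' → l++,r--
[1,16] 'm'=='m' → l++,r--
[2,15] 'r'=='r' → l++,r--
[3,14] 'o'=='o' → l++,r--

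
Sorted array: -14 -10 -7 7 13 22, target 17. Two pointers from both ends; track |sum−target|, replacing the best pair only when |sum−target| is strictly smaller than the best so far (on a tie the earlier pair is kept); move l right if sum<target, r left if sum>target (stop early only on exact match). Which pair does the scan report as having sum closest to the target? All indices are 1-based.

[1,6] -14+22=8 d=9 * → l++
[2,6] -10+22=12 d=5 * → l++
[3,6] -7+22=15 d=2 * → l++
[4,6] 7+22=29 d=12 → r--
[4,5] 7+13=20 d=3 → r--

pair (-7, 22) with sum 15 (|Δ|=2)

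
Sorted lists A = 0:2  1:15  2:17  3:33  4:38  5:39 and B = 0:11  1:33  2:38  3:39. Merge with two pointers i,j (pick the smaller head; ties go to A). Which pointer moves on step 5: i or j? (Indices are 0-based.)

[i=0,j=0] A[i]=2<=B[j]=11 take 2 → i++
[i=1,j=0] A[i]=15>B[j]=11 take 11 → j++
[i=1,j=1] A[i]=15<=B[j]=33 take 15 → i++
[i=2,j=1] A[i]=17<=B[j]=33 take 17 → i++
[i=3,j=1] A[i]=33<=B[j]=33 take 33 → i++

i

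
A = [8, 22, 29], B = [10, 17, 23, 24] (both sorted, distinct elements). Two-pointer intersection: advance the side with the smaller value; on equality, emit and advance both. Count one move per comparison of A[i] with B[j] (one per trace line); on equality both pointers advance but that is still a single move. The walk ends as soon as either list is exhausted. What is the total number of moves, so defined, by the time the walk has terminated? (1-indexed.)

6 moves

i=1 j=1: 8<10, i++
i=2 j=1: 22>10, j++
i=2 j=2: 22>17, j++
i=2 j=3: 22<23, i++
i=3 j=3: 29>23, j++
i=3 j=4: 29>24, j++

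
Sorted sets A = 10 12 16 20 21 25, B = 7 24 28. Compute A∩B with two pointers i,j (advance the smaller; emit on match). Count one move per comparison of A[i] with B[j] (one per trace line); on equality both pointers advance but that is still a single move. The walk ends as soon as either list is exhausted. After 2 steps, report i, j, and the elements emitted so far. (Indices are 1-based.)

i=1 j=1: 10>7, j++
i=1 j=2: 10<24, i++

i=2, j=2, emitted=[]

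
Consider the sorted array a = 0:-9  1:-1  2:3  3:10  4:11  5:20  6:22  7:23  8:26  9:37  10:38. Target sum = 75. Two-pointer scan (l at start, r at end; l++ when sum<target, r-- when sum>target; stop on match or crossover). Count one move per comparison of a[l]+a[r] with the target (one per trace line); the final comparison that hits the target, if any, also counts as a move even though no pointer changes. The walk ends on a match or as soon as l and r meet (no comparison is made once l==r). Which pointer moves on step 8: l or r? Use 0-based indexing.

l

[0,10] -9+38=29 <75 → l++
[1,10] -1+38=37 <75 → l++
[2,10] 3+38=41 <75 → l++
[3,10] 10+38=48 <75 → l++
[4,10] 11+38=49 <75 → l++
[5,10] 20+38=58 <75 → l++
[6,10] 22+38=60 <75 → l++
[7,10] 23+38=61 <75 → l++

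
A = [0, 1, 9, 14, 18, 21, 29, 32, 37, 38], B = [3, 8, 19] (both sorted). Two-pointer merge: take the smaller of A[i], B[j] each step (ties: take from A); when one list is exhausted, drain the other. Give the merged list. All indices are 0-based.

[0, 1, 3, 8, 9, 14, 18, 19, 21, 29, 32, 37, 38]

i=0 j=0: A[i]=0<=B[j]=3 take 0, i++
i=1 j=0: A[i]=1<=B[j]=3 take 1, i++
i=2 j=0: A[i]=9>B[j]=3 take 3, j++
i=2 j=1: A[i]=9>B[j]=8 take 8, j++
i=2 j=2: A[i]=9<=B[j]=19 take 9, i++
i=3 j=2: A[i]=14<=B[j]=19 take 14, i++
i=4 j=2: A[i]=18<=B[j]=19 take 18, i++
i=5 j=2: A[i]=21>B[j]=19 take 19, j++
i=5 j=3: B done, take A[i]=21, i++
i=6 j=3: B done, take A[i]=29, i++
i=7 j=3: B done, take A[i]=32, i++
i=8 j=3: B done, take A[i]=37, i++
i=9 j=3: B done, take A[i]=38, i++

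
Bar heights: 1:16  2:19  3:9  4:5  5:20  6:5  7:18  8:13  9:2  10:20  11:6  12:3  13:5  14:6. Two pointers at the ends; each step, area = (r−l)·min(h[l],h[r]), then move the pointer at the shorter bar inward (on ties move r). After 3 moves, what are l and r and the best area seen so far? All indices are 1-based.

[1,14] min(16,6)*13=78 best=78 * → r--
[1,13] min(16,5)*12=60 best=78 → r--
[1,12] min(16,3)*11=33 best=78 → r--

l=1, r=11, best area=78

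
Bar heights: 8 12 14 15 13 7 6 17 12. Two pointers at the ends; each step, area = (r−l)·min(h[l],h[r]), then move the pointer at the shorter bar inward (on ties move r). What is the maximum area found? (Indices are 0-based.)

max area = 84

[0,8] min(8,12)*8=64 best=64 * → l++
[1,8] min(12,12)*7=84 best=84 * → r--
[1,7] min(12,17)*6=72 best=84 → l++
[2,7] min(14,17)*5=70 best=84 → l++
[3,7] min(15,17)*4=60 best=84 → l++
[4,7] min(13,17)*3=39 best=84 → l++
[5,7] min(7,17)*2=14 best=84 → l++
[6,7] min(6,17)*1=6 best=84 → l++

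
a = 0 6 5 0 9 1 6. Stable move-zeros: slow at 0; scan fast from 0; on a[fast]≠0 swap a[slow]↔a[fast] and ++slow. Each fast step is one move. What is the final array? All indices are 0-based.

(s=0,f=0) a[fast]=0 → fast++
(s=0,f=1) a[fast]=6≠0 swap→a[0]=6 → slow++,fast++
(s=1,f=2) a[fast]=5≠0 swap→a[1]=5 → slow++,fast++
(s=2,f=3) a[fast]=0 → fast++
(s=2,f=4) a[fast]=9≠0 swap→a[2]=9 → slow++,fast++
(s=3,f=5) a[fast]=1≠0 swap→a[3]=1 → slow++,fast++
(s=4,f=6) a[fast]=6≠0 swap→a[4]=6 → slow++,fast++

[6, 5, 9, 1, 6, 0, 0]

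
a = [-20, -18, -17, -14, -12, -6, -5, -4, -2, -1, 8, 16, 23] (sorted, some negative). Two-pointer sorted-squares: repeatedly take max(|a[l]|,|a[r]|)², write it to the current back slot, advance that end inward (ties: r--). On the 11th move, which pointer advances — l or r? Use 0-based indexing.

l=0 r=12: |-20|<=|23| out[12]=529, r--
l=0 r=11: |-20|>|16| out[11]=400, l++
l=1 r=11: |-18|>|16| out[10]=324, l++
l=2 r=11: |-17|>|16| out[9]=289, l++
l=3 r=11: |-14|<=|16| out[8]=256, r--
l=3 r=10: |-14|>|8| out[7]=196, l++
l=4 r=10: |-12|>|8| out[6]=144, l++
l=5 r=10: |-6|<=|8| out[5]=64, r--
l=5 r=9: |-6|>|-1| out[4]=36, l++
l=6 r=9: |-5|>|-1| out[3]=25, l++
l=7 r=9: |-4|>|-1| out[2]=16, l++

l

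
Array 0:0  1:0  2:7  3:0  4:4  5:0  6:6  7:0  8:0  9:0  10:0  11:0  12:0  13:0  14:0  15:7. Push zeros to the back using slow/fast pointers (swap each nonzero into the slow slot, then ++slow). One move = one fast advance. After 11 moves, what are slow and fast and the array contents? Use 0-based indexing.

slow=0 fast=0: a[fast]=0, fast++
slow=0 fast=1: a[fast]=0, fast++
slow=0 fast=2: a[fast]=7≠0 swap→a[0]=7, slow++,fast++
slow=1 fast=3: a[fast]=0, fast++
slow=1 fast=4: a[fast]=4≠0 swap→a[1]=4, slow++,fast++
slow=2 fast=5: a[fast]=0, fast++
slow=2 fast=6: a[fast]=6≠0 swap→a[2]=6, slow++,fast++
slow=3 fast=7: a[fast]=0, fast++
slow=3 fast=8: a[fast]=0, fast++
slow=3 fast=9: a[fast]=0, fast++
slow=3 fast=10: a[fast]=0, fast++

slow=3, fast=11, a=[7, 4, 6, 0, 0, 0, 0, 0, 0, 0, 0, 0, 0, 0, 0, 7]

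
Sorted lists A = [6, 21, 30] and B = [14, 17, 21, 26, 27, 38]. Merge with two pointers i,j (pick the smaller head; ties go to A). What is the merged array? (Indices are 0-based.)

[6, 14, 17, 21, 21, 26, 27, 30, 38]

[i=0,j=0] A[i]=6<=B[j]=14 take 6 → i++
[i=1,j=0] A[i]=21>B[j]=14 take 14 → j++
[i=1,j=1] A[i]=21>B[j]=17 take 17 → j++
[i=1,j=2] A[i]=21<=B[j]=21 take 21 → i++
[i=2,j=2] A[i]=30>B[j]=21 take 21 → j++
[i=2,j=3] A[i]=30>B[j]=26 take 26 → j++
[i=2,j=4] A[i]=30>B[j]=27 take 27 → j++
[i=2,j=5] A[i]=30<=B[j]=38 take 30 → i++
[i=3,j=5] A done, take B[j]=38 → j++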